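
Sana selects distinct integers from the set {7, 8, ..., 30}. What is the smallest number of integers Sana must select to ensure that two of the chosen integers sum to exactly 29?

17

Two chosen integers sum to 29 exactly when both halves of some pair {x, 29−x} with 7 ≤ x ≤ 29−x ≤ 22 are chosen — 8 such pairs.
The remaining 8 elements (those with no distinct partner in range) can never complete a 29-sum, so the worst case takes all of them and one from each pair: 8 + 8 = 16.
The 17th integer has to be the second member of some pair, so 16 + 1 = 17.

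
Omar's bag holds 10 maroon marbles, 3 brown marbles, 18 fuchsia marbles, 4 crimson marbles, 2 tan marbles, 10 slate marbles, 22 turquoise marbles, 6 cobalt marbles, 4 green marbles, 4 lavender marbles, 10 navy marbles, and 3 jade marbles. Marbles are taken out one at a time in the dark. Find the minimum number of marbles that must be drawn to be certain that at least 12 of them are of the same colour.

An adversary could hand out at most 11 marbles per colour (10 colours run out sooner): 10 + 3 + 11 + 4 + 2 + 10 + 11 + 6 + 4 + 4 + 10 + 3 = 78 marbles and still no colour has 12.
One more marble lands in a colour already at 11, so 79 draws are enough and 78 are not.

79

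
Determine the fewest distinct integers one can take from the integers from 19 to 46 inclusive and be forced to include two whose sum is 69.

17

Group the elements by complementary pair {x, 69−x}: {23,46}, {24,45}, {25,44}, …, giving 12 two-element pairs and 4 integers whose partner 69−x falls outside [19,46].
By the pigeonhole principle, treating each of those 16 groups as a pigeonhole, one can pick one integer per group — 16 integers — with no two summing to 69.
The 17th integer lands in an occupied pair, forcing a sum of 69.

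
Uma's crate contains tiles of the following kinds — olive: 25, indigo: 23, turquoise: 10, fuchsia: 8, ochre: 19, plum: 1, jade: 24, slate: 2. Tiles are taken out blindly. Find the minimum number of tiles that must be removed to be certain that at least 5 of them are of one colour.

28

An adversary could hand out at most 4 tiles per colour (plum, slate run out sooner): 4 + 4 + 4 + 4 + 4 + 1 + 4 + 2 = 27 tiles and still no colour has 5.
By the pigeonhole principle, one more tile lands in a colour already at 4, so 28 draws are enough and 27 are not.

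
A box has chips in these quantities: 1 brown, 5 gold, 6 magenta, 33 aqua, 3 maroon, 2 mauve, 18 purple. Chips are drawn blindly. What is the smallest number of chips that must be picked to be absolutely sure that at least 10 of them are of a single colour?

36

An adversary could hand out at most 9 chips per colour (5 colours run out sooner): 1 + 5 + 6 + 9 + 3 + 2 + 9 = 35 chips and still no colour has 10.
By the pigeonhole principle, one more chip lands in a colour already at 9, so 36 draws are enough and 35 are not.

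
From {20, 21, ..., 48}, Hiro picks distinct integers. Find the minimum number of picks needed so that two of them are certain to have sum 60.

20

Two chosen integers sum to 60 exactly when both halves of some pair {x, 60−x} with 20 ≤ x ≤ 60−x ≤ 40 are chosen — 10 such pairs.
The remaining 9 elements (those with no distinct partner in range) can never complete a 60-sum, so the worst case takes all of them and one from each pair: 9 + 10 = 19.
By pigeonhole, the 20th integer has to be the second member of some pair, so 19 + 1 = 20.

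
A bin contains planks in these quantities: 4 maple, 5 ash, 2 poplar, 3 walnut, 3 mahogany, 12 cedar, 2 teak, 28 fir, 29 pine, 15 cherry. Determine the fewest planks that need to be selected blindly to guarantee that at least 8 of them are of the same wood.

Put each drawn plank into a box by wood. The largest draw with every box below 8 takes min(count, 7) from each wood; woods with fewer than 7 contribute all they have.
Σ min(cᵢ, 7) = 4 + 5 + 2 + 3 + 3 + 7 + 2 + 7 + 7 + 7 = 47.
Draw number 47 + 1 = 48 must push one box to 8.

48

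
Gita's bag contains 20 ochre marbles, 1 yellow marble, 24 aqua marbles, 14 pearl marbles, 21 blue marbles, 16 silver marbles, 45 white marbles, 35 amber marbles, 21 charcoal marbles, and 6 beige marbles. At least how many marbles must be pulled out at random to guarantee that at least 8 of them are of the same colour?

An adversary could hand out at most 7 marbles per colour (yellow, beige run out sooner): 7 + 1 + 7 + 7 + 7 + 7 + 7 + 7 + 7 + 6 = 63 marbles and still no colour has 8.
By the pigeonhole principle, one more marble lands in a colour already at 7, so 64 draws are enough and 63 are not.

64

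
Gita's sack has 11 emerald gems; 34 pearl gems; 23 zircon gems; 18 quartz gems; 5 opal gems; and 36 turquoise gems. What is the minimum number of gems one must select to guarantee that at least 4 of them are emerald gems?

120

In the worst case for collecting emerald gems, every non-emerald gem comes out first.
There are 34 + 23 + 18 + 5 + 36 = 116 non-emerald gems altogether.
After those, each further gem must be emerald, so 116 + 4 = 120 draws guarantee 4 emerald gems.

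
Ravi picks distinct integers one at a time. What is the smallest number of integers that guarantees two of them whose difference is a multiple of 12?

13

Integers whose pairwise differences are multiples of 12 are exactly those sharing a remainder mod 12. The 12 residue classes mod 12 are the pigeonholes.
With 12 integers one could put 1 in each residue class and have no class reach 2.
The 13th integer pushes some class to 2, so 12·1 + 1 = 13.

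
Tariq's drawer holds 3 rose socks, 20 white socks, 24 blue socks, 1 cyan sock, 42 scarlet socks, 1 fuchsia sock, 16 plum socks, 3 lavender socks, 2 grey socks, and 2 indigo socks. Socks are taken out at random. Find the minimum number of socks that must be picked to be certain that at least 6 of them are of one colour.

33

An adversary could hand out at most 5 socks per colour (6 colours run out sooner): 3 + 5 + 5 + 1 + 5 + 1 + 5 + 3 + 2 + 2 = 32 socks and still no colour has 6.
One more sock lands in a colour already at 5, so 33 draws are enough and 32 are not.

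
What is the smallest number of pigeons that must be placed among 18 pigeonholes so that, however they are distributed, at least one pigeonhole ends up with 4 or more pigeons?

55

With 54 pigeons one could put exactly 3 in each of the 18 pigeonholes, and no pigeonhole would reach 4.
One more pigeon must land in a pigeonhole that already has 3, giving it 4.
So 18 × 3 + 1 = 55 pigeons are required.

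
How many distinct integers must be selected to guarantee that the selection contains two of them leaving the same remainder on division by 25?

The 25 residue classes mod 25 are the pigeonholes.
With 25 integers one could put 1 in each residue class and have no class reach 2.
The 26th integer pushes some class to 2, so 25·1 + 1 = 26.

26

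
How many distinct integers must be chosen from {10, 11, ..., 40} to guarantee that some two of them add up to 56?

20

Group the elements by complementary pair {x, 56−x}: {16,40}, {17,39}, {18,38}, …, giving 12 two-element pairs, the single value 28 (it cannot pair with itself since the integers are distinct), and 6 integers whose partner 56−x falls outside [10,40].
Treating each of those 19 groups as a pigeonhole, one can pick one integer per group — 19 integers — with no two summing to 56.
The 20th integer lands in an occupied pair, forcing a sum of 56.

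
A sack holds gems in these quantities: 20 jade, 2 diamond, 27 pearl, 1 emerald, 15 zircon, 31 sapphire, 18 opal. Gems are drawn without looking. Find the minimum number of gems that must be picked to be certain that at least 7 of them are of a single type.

34

An adversary could hand out at most 6 gems per type (diamond, emerald run out sooner): 6 + 2 + 6 + 1 + 6 + 6 + 6 = 33 gems and still no type has 7.
One more gem lands in a type already at 6, so 34 draws are enough and 33 are not.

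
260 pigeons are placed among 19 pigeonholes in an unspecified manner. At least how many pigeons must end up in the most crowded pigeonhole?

14

The 19 pigeonholes are the holes and the 260 pigeons are the pigeons.
If every pigeonhole held at most 13 pigeons, the total would be at most 19 × 13 = 247, which is less than 260.
So some pigeonhole holds at least ⌈260/19⌉ = 14 pigeons.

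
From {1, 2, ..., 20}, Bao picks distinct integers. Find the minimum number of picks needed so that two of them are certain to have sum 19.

12

Two chosen integers sum to 19 exactly when both halves of some pair {x, 19−x} with 1 ≤ x ≤ 19−x ≤ 18 are chosen — 9 such pairs.
The remaining 2 elements (those with no distinct partner in range) can never complete a 19-sum, so the worst case takes all of them and one from each pair: 2 + 9 = 11.
The 12th integer has to be the second member of some pair, so 11 + 1 = 12.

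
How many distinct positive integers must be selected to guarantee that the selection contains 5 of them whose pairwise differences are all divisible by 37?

Integers whose pairwise differences are multiples of 37 are exactly those sharing a remainder mod 37. The 37 residue classes mod 37 are the pigeonholes.
With 148 integers one could put 4 in each residue class and have no class reach 5.
The 149th integer pushes some class to 5, so 37·4 + 1 = 149.

149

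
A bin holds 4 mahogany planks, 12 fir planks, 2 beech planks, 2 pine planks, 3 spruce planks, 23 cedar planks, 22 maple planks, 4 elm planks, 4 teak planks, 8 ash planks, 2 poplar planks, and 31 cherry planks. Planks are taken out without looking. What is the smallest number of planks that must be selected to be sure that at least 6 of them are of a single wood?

By pigeonhole, put each drawn plank into a box by wood. The largest draw with every box below 6 takes min(count, 5) from each wood; woods with fewer than 5 contribute all they have.
Σ min(cᵢ, 5) = 4 + 5 + 2 + 2 + 3 + 5 + 5 + 4 + 4 + 5 + 2 + 5 = 46.
Draw number 46 + 1 = 47 must push one box to 6.

47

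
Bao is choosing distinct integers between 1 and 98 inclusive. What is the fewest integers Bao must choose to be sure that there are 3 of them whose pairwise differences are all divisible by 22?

45

Integers whose pairwise differences are multiples of 22 are exactly those sharing a remainder mod 22. Pigeonhole: the 22 residue classes mod 22 are the pigeonholes.
With 44 integers one could put 2 in each residue class and have no class reach 3.
The 45th integer pushes some class to 3, so 22·2 + 1 = 45.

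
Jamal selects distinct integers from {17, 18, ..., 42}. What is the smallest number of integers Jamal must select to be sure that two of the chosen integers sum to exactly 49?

Two chosen integers sum to 49 exactly when both halves of some pair {x, 49−x} with 17 ≤ x ≤ 49−x ≤ 32 are chosen — 8 such pairs.
The remaining 10 elements (those with no distinct partner in range) can never complete a 49-sum, so the worst case takes all of them and one from each pair: 10 + 8 = 18.
Pigeonhole: the 19th integer has to be the second member of some pair, so 18 + 1 = 19.

19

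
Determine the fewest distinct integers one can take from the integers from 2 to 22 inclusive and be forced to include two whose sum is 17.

15

Group the elements by complementary pair {x, 17−x}: {2,15}, {3,14}, {4,13}, …, giving 7 two-element pairs and 7 integers whose partner 17−x falls outside [2,22].
By the pigeonhole principle, treating each of those 14 groups as a pigeonhole, one can pick one integer per group — 14 integers — with no two summing to 17.
The 15th integer lands in an occupied pair, forcing a sum of 17.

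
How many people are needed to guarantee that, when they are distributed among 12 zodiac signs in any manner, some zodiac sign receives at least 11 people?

121

With 120 people one could put exactly 10 in each of the 12 zodiac signs, and no zodiac sign would reach 11.
One more person must land in a zodiac sign that already has 10, giving it 11.
So 12 × 10 + 1 = 121 people are required.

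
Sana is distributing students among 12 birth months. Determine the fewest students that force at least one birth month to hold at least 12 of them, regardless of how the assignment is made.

133

With 132 students one could put exactly 11 in each of the 12 birth months, and no birth month would reach 12.
One more student must land in a birth month that already has 11, giving it 12.
So 12 × 11 + 1 = 133 students are required.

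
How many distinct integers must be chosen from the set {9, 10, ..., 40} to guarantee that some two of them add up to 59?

Two chosen integers sum to 59 exactly when both halves of some pair {x, 59−x} with 19 ≤ x ≤ 59−x ≤ 40 are chosen — 11 such pairs.
The remaining 10 elements (those with no distinct partner in range) can never complete a 59-sum, so the worst case takes all of them and one from each pair: 10 + 11 = 21.
By the pigeonhole principle, the 22nd integer has to be the second member of some pair, so 21 + 1 = 22.

22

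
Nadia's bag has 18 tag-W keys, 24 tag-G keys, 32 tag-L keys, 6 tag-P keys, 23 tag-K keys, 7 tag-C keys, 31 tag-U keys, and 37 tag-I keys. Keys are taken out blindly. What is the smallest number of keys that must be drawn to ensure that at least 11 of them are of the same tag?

An adversary could hand out at most 10 keys per tag (tag-P, tag-C run out sooner): 10 + 10 + 10 + 6 + 10 + 7 + 10 + 10 = 73 keys and still no tag has 11.
By pigeonhole, one more key lands in a tag already at 10, so 74 draws are enough and 73 are not.

74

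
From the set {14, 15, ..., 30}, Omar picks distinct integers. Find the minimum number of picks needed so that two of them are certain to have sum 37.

A set avoiding the sum 37 can contain at most one of each pair {x, 37−x}, plus the 7 elements whose complement lies outside the range.
The integers 19, …, 30 (12 of them) are such a set: any two sum to at least 19+20 = 39 > 37.
Any 13th integer completes one of the 5 pairs, so 13 choices force a sum of 37.

13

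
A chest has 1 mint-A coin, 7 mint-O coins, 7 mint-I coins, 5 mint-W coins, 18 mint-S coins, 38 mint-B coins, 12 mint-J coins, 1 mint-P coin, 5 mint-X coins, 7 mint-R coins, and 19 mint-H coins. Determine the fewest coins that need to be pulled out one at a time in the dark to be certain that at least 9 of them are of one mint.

66

By the pigeonhole principle, the 11 mints are the holes; the coins drawn are the pigeons.
To avoid 9 of any one mint, the worst case takes at most 8 of each mint, or every coin of a mint that has fewer than 8.
That gives 1 + 7 + 7 + 5 + 8 + 8 + 8 + 1 + 5 + 7 + 8 = 65 coins with no mint reaching 9.
The next coin forces some mint to 9, so 65 + 1 = 66.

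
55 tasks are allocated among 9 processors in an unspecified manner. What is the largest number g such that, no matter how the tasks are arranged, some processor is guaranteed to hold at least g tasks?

7

By the pigeonhole principle, the 9 processors are the holes and the 55 tasks are the pigeons.
If every processor held at most 6 tasks, the total would be at most 9 × 6 = 54, which is less than 55.
So some processor holds at least ⌈55/9⌉ = 7 tasks.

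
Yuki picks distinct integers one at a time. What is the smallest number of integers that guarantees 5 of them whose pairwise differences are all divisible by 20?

Integers whose pairwise differences are multiples of 20 are exactly those sharing a remainder mod 20. The 20 residue classes mod 20 are the pigeonholes.
With 80 integers one could put 4 in each residue class and have no class reach 5.
The 81st integer pushes some class to 5, so 20·4 + 1 = 81.

81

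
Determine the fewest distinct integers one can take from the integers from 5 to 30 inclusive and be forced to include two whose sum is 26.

A set avoiding the sum 26 can contain at most one of each pair {x, 26−x}, plus the 10 elements whose complement lies outside the range or equal to its own complement.
The integers 13, …, 30 (18 of them) are such a set: any two sum to at least 13+14 = 27 > 26.
Any 19th integer completes one of the 8 pairs, so 19 choices force a sum of 26.

19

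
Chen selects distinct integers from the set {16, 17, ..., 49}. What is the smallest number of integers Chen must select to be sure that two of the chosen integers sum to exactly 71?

Two chosen integers sum to 71 exactly when both halves of some pair {x, 71−x} with 22 ≤ x ≤ 71−x ≤ 49 are chosen — 14 such pairs.
The remaining 6 elements (those with no distinct partner in range) can never complete a 71-sum, so the worst case takes all of them and one from each pair: 6 + 14 = 20.
By pigeonhole, the 21st integer has to be the second member of some pair, so 20 + 1 = 21.

21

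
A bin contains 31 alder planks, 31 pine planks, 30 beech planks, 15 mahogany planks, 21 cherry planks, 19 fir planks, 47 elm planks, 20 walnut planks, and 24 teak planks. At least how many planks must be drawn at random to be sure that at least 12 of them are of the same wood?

An adversary could hand out at most 11 planks per wood: 11 + 11 + 11 + 11 + 11 + 11 + 11 + 11 + 11 = 99 planks and still no wood has 12.
By the pigeonhole principle, one more plank lands in a wood already at 11, so 100 draws are enough and 99 are not.

100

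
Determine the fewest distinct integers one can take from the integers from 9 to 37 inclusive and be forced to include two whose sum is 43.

A set avoiding the sum 43 can contain at most one of each pair {x, 43−x}, plus the 3 elements whose complement lies outside the range.
The integers 22, …, 37 (16 of them) are such a set: any two sum to at least 22+23 = 45 > 43.
Any 17th integer completes one of the 13 pairs, so 17 choices force a sum of 43.

17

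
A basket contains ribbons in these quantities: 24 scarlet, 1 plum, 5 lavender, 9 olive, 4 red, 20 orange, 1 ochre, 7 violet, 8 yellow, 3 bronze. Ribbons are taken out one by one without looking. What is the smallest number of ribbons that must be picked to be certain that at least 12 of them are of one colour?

An adversary could hand out at most 11 ribbons per colour (8 colours run out sooner): 11 + 1 + 5 + 9 + 4 + 11 + 1 + 7 + 8 + 3 = 60 ribbons and still no colour has 12.
By pigeonhole, one more ribbon lands in a colour already at 11, so 61 draws are enough and 60 are not.

61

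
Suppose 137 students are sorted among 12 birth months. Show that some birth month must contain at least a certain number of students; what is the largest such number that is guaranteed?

The 12 birth months are the holes and the 137 students are the pigeons.
If every birth month held at most 11 students, the total would be at most 12 × 11 = 132, which is less than 137.
So some birth month holds at least ⌈137/12⌉ = 12 students.

12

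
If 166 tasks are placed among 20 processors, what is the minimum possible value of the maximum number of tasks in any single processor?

9

The 20 processors are the holes and the 166 tasks are the pigeons.
If every processor held at most 8 tasks, the total would be at most 20 × 8 = 160, which is less than 166.
So some processor holds at least ⌈166/20⌉ = 9 tasks.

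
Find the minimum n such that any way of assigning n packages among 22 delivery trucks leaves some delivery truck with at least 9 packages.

With 176 packages one could put exactly 8 in each of the 22 delivery trucks, and no delivery truck would reach 9.
One more package must land in a delivery truck that already has 8, giving it 9.
So 22 × 8 + 1 = 177 packages are required.

177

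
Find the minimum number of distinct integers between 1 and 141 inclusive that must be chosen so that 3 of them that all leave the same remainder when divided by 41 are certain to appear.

83

By pigeonhole, the 41 residue classes mod 41 are the pigeonholes.
With 82 integers one could put 2 in each residue class and have no class reach 3.
The 83rd integer pushes some class to 3, so 41·2 + 1 = 83.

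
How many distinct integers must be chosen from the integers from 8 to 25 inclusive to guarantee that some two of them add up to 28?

A set avoiding the sum 28 can contain at most one of each pair {x, 28−x}, plus the 6 elements whose complement lies outside the range or equal to its own complement.
The integers 14, …, 25 (12 of them) are such a set: any two sum to at least 14+15 = 29 > 28.
By pigeonhole, any 13th integer completes one of the 6 pairs, so 13 choices force a sum of 28.

13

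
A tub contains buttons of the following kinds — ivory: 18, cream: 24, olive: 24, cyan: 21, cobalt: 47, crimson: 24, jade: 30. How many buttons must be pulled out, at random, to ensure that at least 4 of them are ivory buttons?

In the worst case for collecting ivory buttons, every non-ivory button comes out first.
There are 24 + 24 + 21 + 47 + 24 + 30 = 170 non-ivory buttons altogether.
After those, each further button must be ivory, so 170 + 4 = 174 draws guarantee 4 ivory buttons.

174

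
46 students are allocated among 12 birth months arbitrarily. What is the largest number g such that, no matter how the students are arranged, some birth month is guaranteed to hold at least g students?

Pigeonhole: the 12 birth months are the holes and the 46 students are the pigeons.
If every birth month held at most 3 students, the total would be at most 12 × 3 = 36, which is less than 46.
So some birth month holds at least ⌈46/12⌉ = 4 students.

4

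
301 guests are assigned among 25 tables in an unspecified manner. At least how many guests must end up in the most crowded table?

Pigeonhole: the 25 tables are the holes and the 301 guests are the pigeons.
If every table held at most 12 guests, the total would be at most 25 × 12 = 300, which is less than 301.
So some table holds at least ⌈301/25⌉ = 13 guests.

13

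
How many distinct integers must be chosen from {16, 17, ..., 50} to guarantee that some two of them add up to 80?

Two chosen integers sum to 80 exactly when both halves of some pair {x, 80−x} with 30 ≤ x ≤ 80−x ≤ 50 are chosen — 10 such pairs.
The remaining 15 elements (those with no distinct partner in range) can never complete a 80-sum, so the worst case takes all of them and one from each pair: 15 + 10 = 25.
The 26th integer has to be the second member of some pair, so 25 + 1 = 26.

26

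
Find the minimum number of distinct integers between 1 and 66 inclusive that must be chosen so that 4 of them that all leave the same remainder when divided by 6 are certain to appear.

19

The 6 residue classes mod 6 are the pigeonholes.
With 18 integers one could put 3 in each residue class and have no class reach 4.
The 19th integer pushes some class to 4, so 6·3 + 1 = 19.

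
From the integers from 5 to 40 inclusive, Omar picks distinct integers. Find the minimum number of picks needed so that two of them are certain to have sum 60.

Group the elements by complementary pair {x, 60−x}: {20,40}, {21,39}, {22,38}, …, giving 10 two-element pairs; the single value 30 (it cannot pair with itself since the integers are distinct); and 15 integers whose partner 60−x falls outside [5,40].
Treating each of those 26 groups as a pigeonhole, one can pick one integer per group — 26 integers — with no two summing to 60.
The 27th integer lands in an occupied pair, forcing a sum of 60.

27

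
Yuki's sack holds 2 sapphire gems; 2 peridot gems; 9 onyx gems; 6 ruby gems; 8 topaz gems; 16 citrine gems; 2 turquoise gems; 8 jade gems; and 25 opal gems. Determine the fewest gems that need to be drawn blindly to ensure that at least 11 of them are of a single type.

By pigeonhole, the 9 types are the holes; the gems drawn are the pigeons.
To avoid 11 of any one type, the worst case takes at most 10 of each type, or every gem of a type that has fewer than 10.
That gives 2 + 2 + 9 + 6 + 8 + 10 + 2 + 8 + 10 = 57 gems with no type reaching 11.
The next gem forces some type to 11, so 57 + 1 = 58.

58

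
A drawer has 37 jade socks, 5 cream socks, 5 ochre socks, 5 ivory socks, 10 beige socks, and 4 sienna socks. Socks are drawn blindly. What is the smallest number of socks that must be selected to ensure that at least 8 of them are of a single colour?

34

An adversary could hand out at most 7 socks per colour (4 colours run out sooner): 7 + 5 + 5 + 5 + 7 + 4 = 33 socks and still no colour has 8.
One more sock lands in a colour already at 7, so 34 draws are enough and 33 are not.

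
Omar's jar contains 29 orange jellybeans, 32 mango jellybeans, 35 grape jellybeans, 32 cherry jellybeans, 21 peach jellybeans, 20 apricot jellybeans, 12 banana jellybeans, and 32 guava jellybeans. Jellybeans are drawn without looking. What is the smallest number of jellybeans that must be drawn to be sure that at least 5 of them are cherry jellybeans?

186

In the worst case for collecting cherry jellybeans, every non-cherry jellybean comes out first.
There are 29 + 32 + 35 + 21 + 20 + 12 + 32 = 181 non-cherry jellybeans altogether.
After those, each further jellybean must be cherry, so 181 + 5 = 186 draws guarantee 5 cherry jellybeans.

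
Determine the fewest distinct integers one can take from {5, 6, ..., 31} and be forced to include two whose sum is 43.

18

A set avoiding the sum 43 can contain at most one of each pair {x, 43−x}, plus the 7 elements whose complement lies outside the range.
The integers 5, …, 21 (17 of them) are such a set: any two sum to at least 5+6 = 11 and at most 20+21 = 41 < 43.
Any 18th integer completes one of the 10 pairs, so 18 choices force a sum of 43.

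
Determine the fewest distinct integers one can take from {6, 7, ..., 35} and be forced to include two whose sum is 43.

17

Two chosen integers sum to 43 exactly when both halves of some pair {x, 43−x} with 8 ≤ x ≤ 43−x ≤ 35 are chosen — 14 such pairs.
The remaining 2 elements (those with no distinct partner in range) can never complete a 43-sum, so the worst case takes all of them and one from each pair: 2 + 14 = 16.
The 17th integer has to be the second member of some pair, so 16 + 1 = 17.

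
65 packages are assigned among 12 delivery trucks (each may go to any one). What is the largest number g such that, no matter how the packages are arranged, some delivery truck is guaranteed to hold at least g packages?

6

Pigeonhole: the 12 delivery trucks are the holes and the 65 packages are the pigeons.
If every delivery truck held at most 5 packages, the total would be at most 12 × 5 = 60, which is less than 65.
So some delivery truck holds at least ⌈65/12⌉ = 6 packages.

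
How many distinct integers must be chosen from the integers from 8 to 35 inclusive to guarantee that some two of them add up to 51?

19

Group the elements by complementary pair {x, 51−x}: {16,35}, {17,34}, {18,33}, …, giving 10 two-element pairs and 8 integers whose partner 51−x falls outside [8,35].
Treating each of those 18 groups as a pigeonhole, one can pick one integer per group — 18 integers — with no two summing to 51.
The 19th integer lands in an occupied pair, forcing a sum of 51.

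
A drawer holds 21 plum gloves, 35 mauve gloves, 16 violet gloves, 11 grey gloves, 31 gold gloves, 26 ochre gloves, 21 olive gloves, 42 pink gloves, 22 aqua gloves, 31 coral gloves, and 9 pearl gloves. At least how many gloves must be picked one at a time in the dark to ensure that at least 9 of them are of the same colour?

89

An adversary could hand out at most 8 gloves per colour: 8 + 8 + 8 + 8 + 8 + 8 + 8 + 8 + 8 + 8 + 8 = 88 gloves and still no colour has 9.
Pigeonhole: one more glove lands in a colour already at 8, so 89 draws are enough and 88 are not.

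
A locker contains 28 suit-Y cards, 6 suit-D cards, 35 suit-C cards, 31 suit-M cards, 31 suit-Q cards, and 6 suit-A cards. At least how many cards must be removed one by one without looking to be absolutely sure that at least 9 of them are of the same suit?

45

Put each drawn card into a box by suit. The largest draw with every box below 9 takes min(count, 8) from each suit; suits with fewer than 8 contribute all they have.
Σ min(cᵢ, 8) = 8 + 6 + 8 + 8 + 8 + 6 = 44.
Draw number 44 + 1 = 45 must push one box to 9.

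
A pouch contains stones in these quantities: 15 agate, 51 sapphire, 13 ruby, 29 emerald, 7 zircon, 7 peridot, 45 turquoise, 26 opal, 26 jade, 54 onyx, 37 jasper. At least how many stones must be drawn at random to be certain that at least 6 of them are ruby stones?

303

In the worst case for collecting ruby stones, every non-ruby stone comes out first.
There are 15 + 51 + 29 + 7 + 7 + 45 + 26 + 26 + 54 + 37 = 297 non-ruby stones altogether.
After those, each further stone must be ruby, so 297 + 6 = 303 draws guarantee 6 ruby stones.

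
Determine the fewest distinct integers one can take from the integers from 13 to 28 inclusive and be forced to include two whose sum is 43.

Two chosen integers sum to 43 exactly when both halves of some pair {x, 43−x} with 15 ≤ x ≤ 43−x ≤ 28 are chosen — 7 such pairs.
The remaining 2 elements (those with no distinct partner in range) can never complete a 43-sum, so the worst case takes all of them and one from each pair: 2 + 7 = 9.
The 10th integer has to be the second member of some pair, so 9 + 1 = 10.

10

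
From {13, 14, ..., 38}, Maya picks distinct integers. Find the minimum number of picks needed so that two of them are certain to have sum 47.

16

Group the elements by complementary pair {x, 47−x}: {13,34}, {14,33}, {15,32}, …, giving 11 two-element pairs and 4 integers whose partner 47−x falls outside [13,38].
By pigeonhole, treating each of those 15 groups as a pigeonhole, one can pick one integer per group — 15 integers — with no two summing to 47.
The 16th integer lands in an occupied pair, forcing a sum of 47.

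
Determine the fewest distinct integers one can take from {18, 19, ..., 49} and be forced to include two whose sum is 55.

Two chosen integers sum to 55 exactly when both halves of some pair {x, 55−x} with 18 ≤ x ≤ 55−x ≤ 37 are chosen — 10 such pairs.
The remaining 12 elements (those with no distinct partner in range) can never complete a 55-sum, so the worst case takes all of them and one from each pair: 12 + 10 = 22.
By the pigeonhole principle, the 23rd integer has to be the second member of some pair, so 22 + 1 = 23.

23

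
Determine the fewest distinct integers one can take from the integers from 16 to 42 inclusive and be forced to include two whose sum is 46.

21

A set avoiding the sum 46 can contain at most one of each pair {x, 46−x}, plus the 13 elements whose complement lies outside the range or equal to its own complement.
The integers 23, …, 42 (20 of them) are such a set: any two sum to at least 23+24 = 47 > 46.
Any 21st integer completes one of the 7 pairs, so 21 choices force a sum of 46.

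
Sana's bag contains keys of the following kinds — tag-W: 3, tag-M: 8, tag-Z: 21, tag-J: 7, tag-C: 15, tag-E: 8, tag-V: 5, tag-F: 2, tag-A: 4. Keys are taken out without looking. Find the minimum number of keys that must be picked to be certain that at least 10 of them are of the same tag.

Pigeonhole: put each drawn key into a box by tag. The largest draw with every box below 10 takes min(count, 9) from each tag; tags with fewer than 9 contribute all they have.
Σ min(cᵢ, 9) = 3 + 8 + 9 + 7 + 9 + 8 + 5 + 2 + 4 = 55.
Draw number 55 + 1 = 56 must push one box to 10.

56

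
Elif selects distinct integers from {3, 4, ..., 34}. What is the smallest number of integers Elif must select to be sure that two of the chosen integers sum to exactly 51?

Two chosen integers sum to 51 exactly when both halves of some pair {x, 51−x} with 17 ≤ x ≤ 51−x ≤ 34 are chosen — 9 such pairs.
The remaining 14 elements (those with no distinct partner in range) can never complete a 51-sum, so the worst case takes all of them and one from each pair: 14 + 9 = 23.
Pigeonhole: the 24th integer has to be the second member of some pair, so 23 + 1 = 24.

24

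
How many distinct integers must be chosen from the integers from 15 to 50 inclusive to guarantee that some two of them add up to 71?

Two chosen integers sum to 71 exactly when both halves of some pair {x, 71−x} with 21 ≤ x ≤ 71−x ≤ 50 are chosen — 15 such pairs.
The remaining 6 elements (those with no distinct partner in range) can never complete a 71-sum, so the worst case takes all of them and one from each pair: 6 + 15 = 21.
The 22nd integer has to be the second member of some pair, so 21 + 1 = 22.

22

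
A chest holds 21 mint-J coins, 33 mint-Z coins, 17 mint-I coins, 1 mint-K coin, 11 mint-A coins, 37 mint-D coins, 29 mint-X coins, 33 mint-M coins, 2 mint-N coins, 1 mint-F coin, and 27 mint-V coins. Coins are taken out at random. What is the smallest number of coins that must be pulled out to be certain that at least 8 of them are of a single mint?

An adversary could hand out at most 7 coins per mint (mint-K, mint-N, mint-F run out sooner): 7 + 7 + 7 + 1 + 7 + 7 + 7 + 7 + 2 + 1 + 7 = 60 coins and still no mint has 8.
One more coin lands in a mint already at 7, so 61 draws are enough and 60 are not.

61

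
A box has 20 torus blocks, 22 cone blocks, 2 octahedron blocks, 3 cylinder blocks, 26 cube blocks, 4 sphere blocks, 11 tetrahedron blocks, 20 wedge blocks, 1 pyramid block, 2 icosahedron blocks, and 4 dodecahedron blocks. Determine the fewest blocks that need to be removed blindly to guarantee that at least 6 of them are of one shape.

42

Put each drawn block into a box by shape. The largest draw with every box below 6 takes min(count, 5) from each shape; shapes with fewer than 5 contribute all they have.
Σ min(cᵢ, 5) = 5 + 5 + 2 + 3 + 5 + 4 + 5 + 5 + 1 + 2 + 4 = 41.
Draw number 41 + 1 = 42 must push one box to 6.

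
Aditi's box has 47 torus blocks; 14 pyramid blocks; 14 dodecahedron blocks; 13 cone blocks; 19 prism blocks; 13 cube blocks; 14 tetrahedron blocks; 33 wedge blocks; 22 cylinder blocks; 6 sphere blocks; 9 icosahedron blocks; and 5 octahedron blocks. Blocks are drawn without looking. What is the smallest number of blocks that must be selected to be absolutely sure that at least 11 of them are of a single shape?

An adversary could hand out at most 10 blocks per shape (sphere, icosahedron, octahedron run out sooner): 10 + 10 + 10 + 10 + 10 + 10 + 10 + 10 + 10 + 6 + 9 + 5 = 110 blocks and still no shape has 11.
One more block lands in a shape already at 10, so 111 draws are enough and 110 are not.

111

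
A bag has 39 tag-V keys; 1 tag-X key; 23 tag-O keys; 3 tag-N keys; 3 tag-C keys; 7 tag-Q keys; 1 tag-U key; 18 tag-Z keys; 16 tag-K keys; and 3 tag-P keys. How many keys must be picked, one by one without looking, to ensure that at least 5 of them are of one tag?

32

Put each drawn key into a box by tag. The largest draw with every box below 5 takes min(count, 4) from each tag; tags with fewer than 4 contribute all they have.
Σ min(cᵢ, 4) = 4 + 1 + 4 + 3 + 3 + 4 + 1 + 4 + 4 + 3 = 31.
Draw number 31 + 1 = 32 must push one box to 5.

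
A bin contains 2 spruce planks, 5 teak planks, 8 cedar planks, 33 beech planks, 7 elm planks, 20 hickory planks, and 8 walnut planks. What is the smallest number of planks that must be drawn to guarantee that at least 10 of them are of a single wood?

49

By pigeonhole, put each drawn plank into a box by wood. The largest draw with every box below 10 takes min(count, 9) from each wood; woods with fewer than 9 contribute all they have.
Σ min(cᵢ, 9) = 2 + 5 + 8 + 9 + 7 + 9 + 8 = 48.
Draw number 48 + 1 = 49 must push one box to 10.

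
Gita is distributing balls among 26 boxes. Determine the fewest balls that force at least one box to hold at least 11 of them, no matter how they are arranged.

With 260 balls one could put exactly 10 in each of the 26 boxes, and no box would reach 11.
By the pigeonhole principle, one more ball must land in a box that already has 10, giving it 11.
So 26 × 10 + 1 = 261 balls are required.

261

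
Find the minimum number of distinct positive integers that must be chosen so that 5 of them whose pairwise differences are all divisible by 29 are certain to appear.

117

Integers whose pairwise differences are multiples of 29 are exactly those sharing a remainder mod 29. The 29 residue classes mod 29 are the pigeonholes.
With 116 integers one could put 4 in each residue class and have no class reach 5.
The 117th integer pushes some class to 5, so 29·4 + 1 = 117.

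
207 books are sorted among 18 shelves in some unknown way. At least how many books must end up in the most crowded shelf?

The 18 shelves are the holes and the 207 books are the pigeons.
If every shelf held at most 11 books, the total would be at most 18 × 11 = 198, which is less than 207.
So some shelf holds at least ⌈207/18⌉ = 12 books.

12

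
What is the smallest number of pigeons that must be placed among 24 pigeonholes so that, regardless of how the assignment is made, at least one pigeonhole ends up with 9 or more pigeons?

With 192 pigeons one could put exactly 8 in each of the 24 pigeonholes, and no pigeonhole would reach 9.
One more pigeon must land in a pigeonhole that already has 8, giving it 9.
So 24 × 8 + 1 = 193 pigeons are required.

193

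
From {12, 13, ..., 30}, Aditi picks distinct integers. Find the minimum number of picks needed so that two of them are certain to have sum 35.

Two chosen integers sum to 35 exactly when both halves of some pair {x, 35−x} with 12 ≤ x ≤ 35−x ≤ 23 are chosen — 6 such pairs.
The remaining 7 elements (those with no distinct partner in range) can never complete a 35-sum, so the worst case takes all of them and one from each pair: 7 + 6 = 13.
The 14th integer has to be the second member of some pair, so 13 + 1 = 14.

14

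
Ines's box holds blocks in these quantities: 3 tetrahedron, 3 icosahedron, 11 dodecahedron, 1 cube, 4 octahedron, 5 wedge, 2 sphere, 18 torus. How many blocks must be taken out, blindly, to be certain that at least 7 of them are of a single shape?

31

By the pigeonhole principle, put each drawn block into a box by shape. The largest draw with every box below 7 takes min(count, 6) from each shape; shapes with fewer than 6 contribute all they have.
Σ min(cᵢ, 6) = 3 + 3 + 6 + 1 + 4 + 5 + 2 + 6 = 30.
Draw number 30 + 1 = 31 must push one box to 7.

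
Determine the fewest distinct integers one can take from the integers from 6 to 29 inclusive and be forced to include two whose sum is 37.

A set avoiding the sum 37 can contain at most one of each pair {x, 37−x}, plus the 2 elements whose complement lies outside the range.
The integers 6, …, 18 (13 of them) are such a set: any two sum to at least 6+7 = 13 and at most 17+18 = 35 < 37.
Any 14th integer completes one of the 11 pairs, so 14 choices force a sum of 37.

14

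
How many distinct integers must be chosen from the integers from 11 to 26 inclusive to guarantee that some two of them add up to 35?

10

Group the elements by complementary pair {x, 35−x}: {11,24}, {12,23}, {13,22}, …, giving 7 two-element pairs and 2 integers whose partner 35−x falls outside [11,26].
By the pigeonhole principle, treating each of those 9 groups as a pigeonhole, one can pick one integer per group — 9 integers — with no two summing to 35.
The 10th integer lands in an occupied pair, forcing a sum of 35.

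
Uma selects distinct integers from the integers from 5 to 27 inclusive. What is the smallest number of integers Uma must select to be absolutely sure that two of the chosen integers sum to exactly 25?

A set avoiding the sum 25 can contain at most one of each pair {x, 25−x}, plus the 7 elements whose complement lies outside the range.
The integers 13, …, 27 (15 of them) are such a set: any two sum to at least 13+14 = 27 > 25.
By pigeonhole, any 16th integer completes one of the 8 pairs, so 16 choices force a sum of 25.

16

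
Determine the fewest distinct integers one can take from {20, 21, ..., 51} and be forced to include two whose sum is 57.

24

Two chosen integers sum to 57 exactly when both halves of some pair {x, 57−x} with 20 ≤ x ≤ 57−x ≤ 37 are chosen — 9 such pairs.
The remaining 14 elements (those with no distinct partner in range) can never complete a 57-sum, so the worst case takes all of them and one from each pair: 14 + 9 = 23.
By the pigeonhole principle, the 24th integer has to be the second member of some pair, so 23 + 1 = 24.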